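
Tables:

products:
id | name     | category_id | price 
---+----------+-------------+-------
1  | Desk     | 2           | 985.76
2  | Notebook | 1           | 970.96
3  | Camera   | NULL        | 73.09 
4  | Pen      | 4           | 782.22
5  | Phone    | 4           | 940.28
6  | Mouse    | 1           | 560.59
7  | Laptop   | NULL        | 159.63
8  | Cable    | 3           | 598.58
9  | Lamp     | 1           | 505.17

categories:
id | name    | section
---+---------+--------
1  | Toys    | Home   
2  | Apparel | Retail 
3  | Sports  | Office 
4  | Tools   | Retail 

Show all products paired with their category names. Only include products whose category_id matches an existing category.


INNER JOIN keeps only products rows whose category_id matches an id in categories. Walk through each product:
  - product 1 (Desk): category_id=2 -> matches Apparel
  - product 2 (Notebook): category_id=1 -> matches Toys
  - product 3 (Camera): category_id=NULL, no match -> dropped
  - product 4 (Pen): category_id=4 -> matches Tools
  - product 5 (Phone): category_id=4 -> matches Tools
  - product 6 (Mouse): category_id=1 -> matches Toys
  - product 7 (Laptop): category_id=NULL, no match -> dropped
  - product 8 (Cable): category_id=3 -> matches Sports
  - product 9 (Lamp): category_id=1 -> matches Toys
So 2 of 9 rows are dropped.

SQL:
SELECT a.name, b.name AS category
FROM products a
INNER JOIN categories b ON a.category_id = b.id

Result:
name     | category
---------+---------
Desk     | Apparel 
Notebook | Toys    
Pen      | Tools   
Phone    | Tools   
Mouse    | Toys    
Cable    | Sports  
Lamp     | Toys    


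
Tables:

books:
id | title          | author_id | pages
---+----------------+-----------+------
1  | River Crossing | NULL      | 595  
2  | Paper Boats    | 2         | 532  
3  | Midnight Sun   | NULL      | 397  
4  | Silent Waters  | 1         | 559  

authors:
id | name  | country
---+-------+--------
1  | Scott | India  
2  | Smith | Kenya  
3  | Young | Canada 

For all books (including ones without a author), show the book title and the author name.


LEFT JOIN keeps every row from books (the left table); where author_id has no match in authors, the author columns become NULL. Walk through each book:
  - book 1 (River Crossing): author_id=NULL, no match -> kept with NULL
  - book 2 (Paper Boats): author_id=2 -> matches Smith
  - book 3 (Midnight Sun): author_id=NULL, no match -> kept with NULL
  - book 4 (Silent Waters): author_id=1 -> matches Scott
All 4 rows appear; 2 have NULL author.

SQL:
SELECT a.title, b.name AS author
FROM books a
LEFT JOIN authors b ON a.author_id = b.id

Result:
title          | author
---------------+-------
River Crossing | NULL  
Paper Boats    | Smith 
Midnight Sun   | NULL  
Silent Waters  | Scott 


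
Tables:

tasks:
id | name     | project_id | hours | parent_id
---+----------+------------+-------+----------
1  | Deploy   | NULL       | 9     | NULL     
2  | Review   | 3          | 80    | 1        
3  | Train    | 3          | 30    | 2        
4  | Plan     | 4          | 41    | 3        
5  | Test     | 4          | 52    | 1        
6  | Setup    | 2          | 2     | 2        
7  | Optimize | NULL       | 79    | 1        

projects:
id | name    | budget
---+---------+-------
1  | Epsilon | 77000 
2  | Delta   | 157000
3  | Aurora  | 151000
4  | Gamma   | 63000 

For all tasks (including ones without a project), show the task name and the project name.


LEFT JOIN keeps every row from tasks (the left table); where project_id has no match in projects, the project columns become NULL. Walk through each task:
  - task 1 (Deploy): project_id=NULL, no match -> kept with NULL
  - task 2 (Review): project_id=3 -> matches Aurora
  - task 3 (Train): project_id=3 -> matches Aurora
  - task 4 (Plan): project_id=4 -> matches Gamma
  - task 5 (Test): project_id=4 -> matches Gamma
  - task 6 (Setup): project_id=2 -> matches Delta
  - task 7 (Optimize): project_id=NULL, no match -> kept with NULL
All 7 rows appear; 2 have NULL project.

SQL:
SELECT a.name, b.name AS project
FROM tasks a
LEFT JOIN projects b ON a.project_id = b.id

Result:
name     | project
---------+--------
Deploy   | NULL   
Review   | Aurora 
Train    | Aurora 
Plan     | Gamma  
Test     | Gamma  
Setup    | Delta  
Optimize | NULL   


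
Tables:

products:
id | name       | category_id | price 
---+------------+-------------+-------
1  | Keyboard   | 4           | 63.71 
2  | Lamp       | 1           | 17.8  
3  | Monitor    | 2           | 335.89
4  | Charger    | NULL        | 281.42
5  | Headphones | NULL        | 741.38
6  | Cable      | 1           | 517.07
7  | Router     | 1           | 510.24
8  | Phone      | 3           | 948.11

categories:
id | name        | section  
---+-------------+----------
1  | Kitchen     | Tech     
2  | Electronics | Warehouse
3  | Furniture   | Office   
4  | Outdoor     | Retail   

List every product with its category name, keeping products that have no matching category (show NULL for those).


LEFT JOIN keeps every row from products (the left table); where category_id has no match in categories, the category columns become NULL. Walk through each product:
  - product 1 (Keyboard): category_id=4 -> matches Outdoor
  - product 2 (Lamp): category_id=1 -> matches Kitchen
  - product 3 (Monitor): category_id=2 -> matches Electronics
  - product 4 (Charger): category_id=NULL, no match -> kept with NULL
  - product 5 (Headphones): category_id=NULL, no match -> kept with NULL
  - product 6 (Cable): category_id=1 -> matches Kitchen
  - product 7 (Router): category_id=1 -> matches Kitchen
  - product 8 (Phone): category_id=3 -> matches Furniture
All 8 rows appear; 2 have NULL category.

SQL:
SELECT a.name, b.name AS category
FROM products a
LEFT JOIN categories b ON a.category_id = b.id

Result:
name       | category   
-----------+------------
Keyboard   | Outdoor    
Lamp       | Kitchen    
Monitor    | Electronics
Charger    | NULL       
Headphones | NULL       
Cable      | Kitchen    
Router     | Kitchen    
Phone      | Furniture  


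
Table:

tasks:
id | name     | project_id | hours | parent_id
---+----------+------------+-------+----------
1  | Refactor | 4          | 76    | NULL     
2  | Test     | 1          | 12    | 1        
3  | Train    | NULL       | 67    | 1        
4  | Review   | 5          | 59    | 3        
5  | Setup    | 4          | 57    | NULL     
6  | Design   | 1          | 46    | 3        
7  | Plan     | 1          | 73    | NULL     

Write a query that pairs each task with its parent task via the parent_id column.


This is a self-join: tasks is joined to a second copy of itself, matching each row's parent_id to another row's id. Use LEFT JOIN so rows with parent_id=NULL are kept.
  - task 1 (Refactor): parent_id=NULL -> NULL
  - task 2 (Test): parent_id=1 -> Refactor
  - task 3 (Train): parent_id=1 -> Refactor
  - task 4 (Review): parent_id=3 -> Train
  - task 5 (Setup): parent_id=NULL -> NULL
  - task 6 (Design): parent_id=3 -> Train
  - task 7 (Plan): parent_id=NULL -> NULL

SQL:
SELECT a.name AS item, b.name AS parent
FROM tasks a
LEFT JOIN tasks b ON a.parent_id = b.id

Result:
item     | parent  
---------+---------
Refactor | NULL    
Test     | Refactor
Train    | Refactor
Review   | Train   
Setup    | NULL    
Design   | Train   
Plan     | NULL    


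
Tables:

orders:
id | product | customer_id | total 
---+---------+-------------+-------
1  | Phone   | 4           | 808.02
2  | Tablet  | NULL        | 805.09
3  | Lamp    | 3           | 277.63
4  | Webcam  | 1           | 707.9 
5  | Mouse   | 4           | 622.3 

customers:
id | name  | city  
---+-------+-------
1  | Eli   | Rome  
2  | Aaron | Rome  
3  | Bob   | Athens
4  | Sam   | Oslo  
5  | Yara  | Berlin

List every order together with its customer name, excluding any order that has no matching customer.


INNER JOIN keeps only orders rows whose customer_id matches an id in customers. Walk through each order:
  - order 1 (Phone): customer_id=4 -> matches Sam
  - order 2 (Tablet): customer_id=NULL, no match -> dropped
  - order 3 (Lamp): customer_id=3 -> matches Bob
  - order 4 (Webcam): customer_id=1 -> matches Eli
  - order 5 (Mouse): customer_id=4 -> matches Sam
So 1 of 5 rows is dropped.

SQL:
SELECT a.product, b.name AS customer
FROM orders a
INNER JOIN customers b ON a.customer_id = b.id

Result:
product | customer
--------+---------
Phone   | Sam     
Lamp    | Bob     
Webcam  | Eli     
Mouse   | Sam     


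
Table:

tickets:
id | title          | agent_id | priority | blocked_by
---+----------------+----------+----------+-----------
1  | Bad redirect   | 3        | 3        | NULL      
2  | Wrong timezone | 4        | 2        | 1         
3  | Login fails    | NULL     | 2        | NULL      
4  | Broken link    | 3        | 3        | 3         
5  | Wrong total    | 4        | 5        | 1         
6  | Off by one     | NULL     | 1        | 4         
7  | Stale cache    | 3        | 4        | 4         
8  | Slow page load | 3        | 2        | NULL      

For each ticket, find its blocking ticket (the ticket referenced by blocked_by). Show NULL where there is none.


This is a self-join: tickets is joined to a second copy of itself, matching each row's blocked_by to another row's id. Use LEFT JOIN so rows with blocked_by=NULL are kept.
  - ticket 1 (Bad redirect): blocked_by=NULL -> NULL
  - ticket 2 (Wrong timezone): blocked_by=1 -> Bad redirect
  - ticket 3 (Login fails): blocked_by=NULL -> NULL
  - ticket 4 (Broken link): blocked_by=3 -> Login fails
  - ticket 5 (Wrong total): blocked_by=1 -> Bad redirect
  - ticket 6 (Off by one): blocked_by=4 -> Broken link
  - ticket 7 (Stale cache): blocked_by=4 -> Broken link
  - ticket 8 (Slow page load): blocked_by=NULL -> NULL

SQL:
SELECT a.title AS item, b.title AS blocked_by
FROM tickets a
LEFT JOIN tickets b ON a.blocked_by = b.id

Result:
item           | blocked_by  
---------------+-------------
Bad redirect   | NULL        
Wrong timezone | Bad redirect
Login fails    | NULL        
Broken link    | Login fails 
Wrong total    | Bad redirect
Off by one     | Broken link 
Stale cache    | Broken link 
Slow page load | NULL        


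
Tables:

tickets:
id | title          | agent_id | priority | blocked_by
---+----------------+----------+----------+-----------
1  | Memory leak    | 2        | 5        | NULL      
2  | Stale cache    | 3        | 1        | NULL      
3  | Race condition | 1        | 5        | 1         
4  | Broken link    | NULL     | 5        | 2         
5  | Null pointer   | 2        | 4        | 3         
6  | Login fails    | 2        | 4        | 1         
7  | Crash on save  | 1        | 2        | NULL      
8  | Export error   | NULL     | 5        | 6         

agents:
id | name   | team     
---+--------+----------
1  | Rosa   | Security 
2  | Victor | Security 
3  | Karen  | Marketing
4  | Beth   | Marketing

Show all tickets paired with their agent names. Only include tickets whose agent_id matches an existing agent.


INNER JOIN keeps only tickets rows whose agent_id matches an id in agents. Walk through each ticket:
  - ticket 1 (Memory leak): agent_id=2 -> matches Victor
  - ticket 2 (Stale cache): agent_id=3 -> matches Karen
  - ticket 3 (Race condition): agent_id=1 -> matches Rosa
  - ticket 4 (Broken link): agent_id=NULL, no match -> dropped
  - ticket 5 (Null pointer): agent_id=2 -> matches Victor
  - ticket 6 (Login fails): agent_id=2 -> matches Victor
  - ticket 7 (Crash on save): agent_id=1 -> matches Rosa
  - ticket 8 (Export error): agent_id=NULL, no match -> dropped
So 2 of 8 rows are dropped.

SQL:
SELECT a.title, b.name AS agent
FROM tickets a
INNER JOIN agents b ON a.agent_id = b.id

Result:
title          | agent 
---------------+-------
Memory leak    | Victor
Stale cache    | Karen 
Race condition | Rosa  
Null pointer   | Victor
Login fails    | Victor
Crash on save  | Rosa  


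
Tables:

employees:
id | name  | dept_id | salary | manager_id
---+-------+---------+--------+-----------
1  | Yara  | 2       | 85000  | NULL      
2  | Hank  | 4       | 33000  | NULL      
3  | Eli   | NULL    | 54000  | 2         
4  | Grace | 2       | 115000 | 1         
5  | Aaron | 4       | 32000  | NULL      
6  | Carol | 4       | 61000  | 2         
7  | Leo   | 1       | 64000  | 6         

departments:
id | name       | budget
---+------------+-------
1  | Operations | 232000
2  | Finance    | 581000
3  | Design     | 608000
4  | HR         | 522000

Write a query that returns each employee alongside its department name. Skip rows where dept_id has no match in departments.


INNER JOIN keeps only employees rows whose dept_id matches an id in departments. Walk through each employee:
  - employee 1 (Yara): dept_id=2 -> matches Finance
  - employee 2 (Hank): dept_id=4 -> matches HR
  - employee 3 (Eli): dept_id=NULL, no match -> dropped
  - employee 4 (Grace): dept_id=2 -> matches Finance
  - employee 5 (Aaron): dept_id=4 -> matches HR
  - employee 6 (Carol): dept_id=4 -> matches HR
  - employee 7 (Leo): dept_id=1 -> matches Operations
So 1 of 7 rows is dropped.

SQL:
SELECT a.name, b.name AS department
FROM employees a
INNER JOIN departments b ON a.dept_id = b.id

Result:
name  | department
------+-----------
Yara  | Finance   
Hank  | HR        
Grace | Finance   
Aaron | HR        
Carol | HR        
Leo   | Operations


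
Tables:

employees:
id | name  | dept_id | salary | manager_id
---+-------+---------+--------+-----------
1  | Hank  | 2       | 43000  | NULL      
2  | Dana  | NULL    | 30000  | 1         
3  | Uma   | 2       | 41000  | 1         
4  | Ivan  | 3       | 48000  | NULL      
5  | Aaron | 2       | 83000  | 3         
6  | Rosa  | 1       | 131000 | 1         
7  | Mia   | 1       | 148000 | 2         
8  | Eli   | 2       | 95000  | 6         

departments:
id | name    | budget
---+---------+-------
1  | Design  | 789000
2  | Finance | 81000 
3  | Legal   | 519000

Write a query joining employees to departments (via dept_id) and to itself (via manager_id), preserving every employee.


Two LEFT JOINs from the same base table employees: one to departments via dept_id, one to employees itself via manager_id. Both are LEFT so every employee is preserved.
Match against departments:
  - employee 1 (Hank): dept_id=2 -> matches Finance
  - employee 2 (Dana): dept_id=NULL, no match -> kept with NULL
  - employee 3 (Uma): dept_id=2 -> matches Finance
  - employee 4 (Ivan): dept_id=3 -> matches Legal
  - employee 5 (Aaron): dept_id=2 -> matches Finance
  - employee 6 (Rosa): dept_id=1 -> matches Design
  - employee 7 (Mia): dept_id=1 -> matches Design
  - employee 8 (Eli): dept_id=2 -> matches Finance
Match against employees (self):
  - employee 1 (Hank): manager_id=NULL -> NULL
  - employee 2 (Dana): manager_id=1 -> Hank
  - employee 3 (Uma): manager_id=1 -> Hank
  - employee 4 (Ivan): manager_id=NULL -> NULL
  - employee 5 (Aaron): manager_id=3 -> Uma
  - employee 6 (Rosa): manager_id=1 -> Hank
  - employee 7 (Mia): manager_id=2 -> Dana
  - employee 8 (Eli): manager_id=6 -> Rosa

SQL:
SELECT a.name, b.name AS department, c.name AS manager
FROM employees a
LEFT JOIN departments b ON a.dept_id = b.id
LEFT JOIN employees c ON a.manager_id = c.id

Result:
name  | department | manager
------+------------+--------
Hank  | Finance    | NULL   
Dana  | NULL       | Hank   
Uma   | Finance    | Hank   
Ivan  | Legal      | NULL   
Aaron | Finance    | Uma    
Rosa  | Design     | Hank   
Mia   | Design     | Dana   
Eli   | Finance    | Rosa   


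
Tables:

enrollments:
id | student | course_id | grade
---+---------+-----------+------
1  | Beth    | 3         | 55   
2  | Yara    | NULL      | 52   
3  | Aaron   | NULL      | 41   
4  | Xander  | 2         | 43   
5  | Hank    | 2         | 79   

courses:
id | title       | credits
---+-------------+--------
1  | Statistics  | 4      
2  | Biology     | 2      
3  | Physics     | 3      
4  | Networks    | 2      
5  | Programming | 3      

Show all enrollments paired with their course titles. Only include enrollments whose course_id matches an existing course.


INNER JOIN keeps only enrollments rows whose course_id matches an id in courses. Walk through each enrollment:
  - enrollment 1 (Beth): course_id=3 -> matches Physics
  - enrollment 2 (Yara): course_id=NULL, no match -> dropped
  - enrollment 3 (Aaron): course_id=NULL, no match -> dropped
  - enrollment 4 (Xander): course_id=2 -> matches Biology
  - enrollment 5 (Hank): course_id=2 -> matches Biology
So 2 of 5 rows are dropped.

SQL:
SELECT a.student, b.title AS course
FROM enrollments a
INNER JOIN courses b ON a.course_id = b.id

Result:
student | course 
--------+--------
Beth    | Physics
Xander  | Biology
Hank    | Biology


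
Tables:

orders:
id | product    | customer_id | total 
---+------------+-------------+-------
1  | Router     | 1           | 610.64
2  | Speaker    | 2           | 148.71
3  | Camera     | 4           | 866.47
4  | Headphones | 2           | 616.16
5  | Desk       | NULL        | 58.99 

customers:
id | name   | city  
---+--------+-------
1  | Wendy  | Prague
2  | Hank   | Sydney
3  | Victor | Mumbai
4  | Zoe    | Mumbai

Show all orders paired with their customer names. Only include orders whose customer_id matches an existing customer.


INNER JOIN keeps only orders rows whose customer_id matches an id in customers. Walk through each order:
  - order 1 (Router): customer_id=1 -> matches Wendy
  - order 2 (Speaker): customer_id=2 -> matches Hank
  - order 3 (Camera): customer_id=4 -> matches Zoe
  - order 4 (Headphones): customer_id=2 -> matches Hank
  - order 5 (Desk): customer_id=NULL, no match -> dropped
So 1 of 5 rows is dropped.

SQL:
SELECT a.product, b.name AS customer
FROM orders a
INNER JOIN customers b ON a.customer_id = b.id

Result:
product    | customer
-----------+---------
Router     | Wendy   
Speaker    | Hank    
Camera     | Zoe     
Headphones | Hank    


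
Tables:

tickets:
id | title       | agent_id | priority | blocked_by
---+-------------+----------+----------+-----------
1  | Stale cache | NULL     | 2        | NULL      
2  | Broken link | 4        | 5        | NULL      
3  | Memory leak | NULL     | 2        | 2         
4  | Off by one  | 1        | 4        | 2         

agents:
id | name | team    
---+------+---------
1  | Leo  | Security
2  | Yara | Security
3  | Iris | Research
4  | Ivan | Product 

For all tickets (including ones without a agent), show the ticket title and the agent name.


LEFT JOIN keeps every row from tickets (the left table); where agent_id has no match in agents, the agent columns become NULL. Walk through each ticket:
  - ticket 1 (Stale cache): agent_id=NULL, no match -> kept with NULL
  - ticket 2 (Broken link): agent_id=4 -> matches Ivan
  - ticket 3 (Memory leak): agent_id=NULL, no match -> kept with NULL
  - ticket 4 (Off by one): agent_id=1 -> matches Leo
All 4 rows appear; 2 have NULL agent.

SQL:
SELECT a.title, b.name AS agent
FROM tickets a
LEFT JOIN agents b ON a.agent_id = b.id

Result:
title       | agent
------------+------
Stale cache | NULL 
Broken link | Ivan 
Memory leak | NULL 
Off by one  | Leo  


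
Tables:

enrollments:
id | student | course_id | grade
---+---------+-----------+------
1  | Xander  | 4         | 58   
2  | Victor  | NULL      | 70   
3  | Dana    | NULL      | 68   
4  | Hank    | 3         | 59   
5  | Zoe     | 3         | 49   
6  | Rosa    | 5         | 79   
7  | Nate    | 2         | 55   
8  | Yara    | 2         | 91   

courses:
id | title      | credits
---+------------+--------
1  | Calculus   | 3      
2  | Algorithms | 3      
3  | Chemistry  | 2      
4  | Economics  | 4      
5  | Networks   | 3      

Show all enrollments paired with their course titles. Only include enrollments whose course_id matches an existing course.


INNER JOIN keeps only enrollments rows whose course_id matches an id in courses. Walk through each enrollment:
  - enrollment 1 (Xander): course_id=4 -> matches Economics
  - enrollment 2 (Victor): course_id=NULL, no match -> dropped
  - enrollment 3 (Dana): course_id=NULL, no match -> dropped
  - enrollment 4 (Hank): course_id=3 -> matches Chemistry
  - enrollment 5 (Zoe): course_id=3 -> matches Chemistry
  - enrollment 6 (Rosa): course_id=5 -> matches Networks
  - enrollment 7 (Nate): course_id=2 -> matches Algorithms
  - enrollment 8 (Yara): course_id=2 -> matches Algorithms
So 2 of 8 rows are dropped.

SQL:
SELECT a.student, b.title AS course
FROM enrollments a
INNER JOIN courses b ON a.course_id = b.id

Result:
student | course    
--------+-----------
Xander  | Economics 
Hank    | Chemistry 
Zoe     | Chemistry 
Rosa    | Networks  
Nate    | Algorithms
Yara    | Algorithms


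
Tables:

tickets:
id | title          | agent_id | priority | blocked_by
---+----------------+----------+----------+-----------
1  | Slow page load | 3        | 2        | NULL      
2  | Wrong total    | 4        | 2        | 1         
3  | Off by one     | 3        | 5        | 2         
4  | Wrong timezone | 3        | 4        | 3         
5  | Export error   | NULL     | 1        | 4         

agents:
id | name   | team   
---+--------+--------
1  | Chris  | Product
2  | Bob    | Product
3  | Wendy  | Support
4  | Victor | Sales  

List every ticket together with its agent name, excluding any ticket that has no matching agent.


INNER JOIN keeps only tickets rows whose agent_id matches an id in agents. Walk through each ticket:
  - ticket 1 (Slow page load): agent_id=3 -> matches Wendy
  - ticket 2 (Wrong total): agent_id=4 -> matches Victor
  - ticket 3 (Off by one): agent_id=3 -> matches Wendy
  - ticket 4 (Wrong timezone): agent_id=3 -> matches Wendy
  - ticket 5 (Export error): agent_id=NULL, no match -> dropped
So 1 of 5 rows is dropped.

SQL:
SELECT a.title, b.name AS agent
FROM tickets a
INNER JOIN agents b ON a.agent_id = b.id

Result:
title          | agent 
---------------+-------
Slow page load | Wendy 
Wrong total    | Victor
Off by one     | Wendy 
Wrong timezone | Wendy 


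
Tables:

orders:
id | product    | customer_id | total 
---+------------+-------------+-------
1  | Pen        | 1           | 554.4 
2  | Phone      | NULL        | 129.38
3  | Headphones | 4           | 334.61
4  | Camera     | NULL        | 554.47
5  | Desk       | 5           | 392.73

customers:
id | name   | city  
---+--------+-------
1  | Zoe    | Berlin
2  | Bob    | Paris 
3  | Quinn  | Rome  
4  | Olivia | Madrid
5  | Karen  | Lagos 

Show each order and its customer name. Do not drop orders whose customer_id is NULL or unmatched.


LEFT JOIN keeps every row from orders (the left table); where customer_id has no match in customers, the customer columns become NULL. Walk through each order:
  - order 1 (Pen): customer_id=1 -> matches Zoe
  - order 2 (Phone): customer_id=NULL, no match -> kept with NULL
  - order 3 (Headphones): customer_id=4 -> matches Olivia
  - order 4 (Camera): customer_id=NULL, no match -> kept with NULL
  - order 5 (Desk): customer_id=5 -> matches Karen
All 5 rows appear; 2 have NULL customer.

SQL:
SELECT a.product, b.name AS customer
FROM orders a
LEFT JOIN customers b ON a.customer_id = b.id

Result:
product    | customer
-----------+---------
Pen        | Zoe     
Phone      | NULL    
Headphones | Olivia  
Camera     | NULL    
Desk       | Karen   


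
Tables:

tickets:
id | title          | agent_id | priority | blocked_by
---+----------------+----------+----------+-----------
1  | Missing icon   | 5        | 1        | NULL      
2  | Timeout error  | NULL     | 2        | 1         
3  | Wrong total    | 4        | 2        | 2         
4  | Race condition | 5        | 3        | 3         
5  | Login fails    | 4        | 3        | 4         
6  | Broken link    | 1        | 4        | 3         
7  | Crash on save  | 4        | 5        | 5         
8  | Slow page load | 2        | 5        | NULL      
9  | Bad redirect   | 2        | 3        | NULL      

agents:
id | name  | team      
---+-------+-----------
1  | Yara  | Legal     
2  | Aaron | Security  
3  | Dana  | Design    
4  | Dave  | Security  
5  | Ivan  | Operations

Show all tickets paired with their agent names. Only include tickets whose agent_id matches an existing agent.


INNER JOIN keeps only tickets rows whose agent_id matches an id in agents. Walk through each ticket:
  - ticket 1 (Missing icon): agent_id=5 -> matches Ivan
  - ticket 2 (Timeout error): agent_id=NULL, no match -> dropped
  - ticket 3 (Wrong total): agent_id=4 -> matches Dave
  - ticket 4 (Race condition): agent_id=5 -> matches Ivan
  - ticket 5 (Login fails): agent_id=4 -> matches Dave
  - ticket 6 (Broken link): agent_id=1 -> matches Yara
  - ticket 7 (Crash on save): agent_id=4 -> matches Dave
  - ticket 8 (Slow page load): agent_id=2 -> matches Aaron
  - ticket 9 (Bad redirect): agent_id=2 -> matches Aaron
So 1 of 9 rows is dropped.

SQL:
SELECT a.title, b.name AS agent
FROM tickets a
INNER JOIN agents b ON a.agent_id = b.id

Result:
title          | agent
---------------+------
Missing icon   | Ivan 
Wrong total    | Dave 
Race condition | Ivan 
Login fails    | Dave 
Broken link    | Yara 
Crash on save  | Dave 
Slow page load | Aaron
Bad redirect   | Aaron


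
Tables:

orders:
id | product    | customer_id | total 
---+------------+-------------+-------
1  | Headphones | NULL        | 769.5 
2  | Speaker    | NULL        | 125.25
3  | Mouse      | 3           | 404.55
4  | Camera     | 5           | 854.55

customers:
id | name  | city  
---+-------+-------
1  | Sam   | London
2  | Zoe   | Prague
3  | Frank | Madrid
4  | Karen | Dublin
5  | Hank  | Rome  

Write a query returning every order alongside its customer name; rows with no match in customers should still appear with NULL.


LEFT JOIN keeps every row from orders (the left table); where customer_id has no match in customers, the customer columns become NULL. Walk through each order:
  - order 1 (Headphones): customer_id=NULL, no match -> kept with NULL
  - order 2 (Speaker): customer_id=NULL, no match -> kept with NULL
  - order 3 (Mouse): customer_id=3 -> matches Frank
  - order 4 (Camera): customer_id=5 -> matches Hank
All 4 rows appear; 2 have NULL customer.

SQL:
SELECT a.product, b.name AS customer
FROM orders a
LEFT JOIN customers b ON a.customer_id = b.id

Result:
product    | customer
-----------+---------
Headphones | NULL    
Speaker    | NULL    
Mouse      | Frank   
Camera     | Hank    


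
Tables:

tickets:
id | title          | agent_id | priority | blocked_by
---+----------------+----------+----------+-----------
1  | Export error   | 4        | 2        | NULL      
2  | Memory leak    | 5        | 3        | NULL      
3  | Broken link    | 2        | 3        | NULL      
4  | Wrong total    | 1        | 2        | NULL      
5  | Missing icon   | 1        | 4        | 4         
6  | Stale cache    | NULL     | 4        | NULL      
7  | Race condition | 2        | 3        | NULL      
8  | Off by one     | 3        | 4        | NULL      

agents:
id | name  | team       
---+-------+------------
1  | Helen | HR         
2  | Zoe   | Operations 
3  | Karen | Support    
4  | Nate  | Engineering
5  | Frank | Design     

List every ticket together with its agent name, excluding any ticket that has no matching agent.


INNER JOIN keeps only tickets rows whose agent_id matches an id in agents. Walk through each ticket:
  - ticket 1 (Export error): agent_id=4 -> matches Nate
  - ticket 2 (Memory leak): agent_id=5 -> matches Frank
  - ticket 3 (Broken link): agent_id=2 -> matches Zoe
  - ticket 4 (Wrong total): agent_id=1 -> matches Helen
  - ticket 5 (Missing icon): agent_id=1 -> matches Helen
  - ticket 6 (Stale cache): agent_id=NULL, no match -> dropped
  - ticket 7 (Race condition): agent_id=2 -> matches Zoe
  - ticket 8 (Off by one): agent_id=3 -> matches Karen
So 1 of 8 rows is dropped.

SQL:
SELECT a.title, b.name AS agent
FROM tickets a
INNER JOIN agents b ON a.agent_id = b.id

Result:
title          | agent
---------------+------
Export error   | Nate 
Memory leak    | Frank
Broken link    | Zoe  
Wrong total    | Helen
Missing icon   | Helen
Race condition | Zoe  
Off by one     | Karen


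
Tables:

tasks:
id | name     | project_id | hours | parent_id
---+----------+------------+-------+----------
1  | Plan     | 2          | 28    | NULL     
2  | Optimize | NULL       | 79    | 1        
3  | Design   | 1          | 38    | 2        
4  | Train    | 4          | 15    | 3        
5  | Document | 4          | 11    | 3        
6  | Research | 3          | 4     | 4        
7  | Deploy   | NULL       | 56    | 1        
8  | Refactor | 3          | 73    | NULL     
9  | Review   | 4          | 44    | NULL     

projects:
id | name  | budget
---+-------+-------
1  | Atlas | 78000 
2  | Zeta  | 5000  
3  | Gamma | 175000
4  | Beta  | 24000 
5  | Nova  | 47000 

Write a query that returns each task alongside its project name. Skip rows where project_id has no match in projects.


INNER JOIN keeps only tasks rows whose project_id matches an id in projects. Walk through each task:
  - task 1 (Plan): project_id=2 -> matches Zeta
  - task 2 (Optimize): project_id=NULL, no match -> dropped
  - task 3 (Design): project_id=1 -> matches Atlas
  - task 4 (Train): project_id=4 -> matches Beta
  - task 5 (Document): project_id=4 -> matches Beta
  - task 6 (Research): project_id=3 -> matches Gamma
  - task 7 (Deploy): project_id=NULL, no match -> dropped
  - task 8 (Refactor): project_id=3 -> matches Gamma
  - task 9 (Review): project_id=4 -> matches Beta
So 2 of 9 rows are dropped.

SQL:
SELECT a.name, b.name AS project
FROM tasks a
INNER JOIN projects b ON a.project_id = b.id

Result:
name     | project
---------+--------
Plan     | Zeta   
Design   | Atlas  
Train    | Beta   
Document | Beta   
Research | Gamma  
Refactor | Gamma  
Review   | Beta   


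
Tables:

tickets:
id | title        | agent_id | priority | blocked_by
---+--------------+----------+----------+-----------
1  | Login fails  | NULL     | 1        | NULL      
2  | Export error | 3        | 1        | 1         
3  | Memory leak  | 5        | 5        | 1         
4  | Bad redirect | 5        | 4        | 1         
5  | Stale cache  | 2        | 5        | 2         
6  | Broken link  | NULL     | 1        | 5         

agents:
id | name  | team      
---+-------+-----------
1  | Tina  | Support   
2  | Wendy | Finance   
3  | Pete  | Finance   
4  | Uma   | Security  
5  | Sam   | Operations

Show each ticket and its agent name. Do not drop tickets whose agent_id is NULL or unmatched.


LEFT JOIN keeps every row from tickets (the left table); where agent_id has no match in agents, the agent columns become NULL. Walk through each ticket:
  - ticket 1 (Login fails): agent_id=NULL, no match -> kept with NULL
  - ticket 2 (Export error): agent_id=3 -> matches Pete
  - ticket 3 (Memory leak): agent_id=5 -> matches Sam
  - ticket 4 (Bad redirect): agent_id=5 -> matches Sam
  - ticket 5 (Stale cache): agent_id=2 -> matches Wendy
  - ticket 6 (Broken link): agent_id=NULL, no match -> kept with NULL
All 6 rows appear; 2 have NULL agent.

SQL:
SELECT a.title, b.name AS agent
FROM tickets a
LEFT JOIN agents b ON a.agent_id = b.id

Result:
title        | agent
-------------+------
Login fails  | NULL 
Export error | Pete 
Memory leak  | Sam  
Bad redirect | Sam  
Stale cache  | Wendy
Broken link  | NULL 


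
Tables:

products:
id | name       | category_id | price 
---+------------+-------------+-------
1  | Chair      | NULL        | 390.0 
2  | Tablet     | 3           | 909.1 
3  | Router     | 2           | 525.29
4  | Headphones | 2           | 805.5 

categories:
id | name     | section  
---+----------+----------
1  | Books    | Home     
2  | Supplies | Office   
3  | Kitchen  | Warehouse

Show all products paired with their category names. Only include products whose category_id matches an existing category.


INNER JOIN keeps only products rows whose category_id matches an id in categories. Walk through each product:
  - product 1 (Chair): category_id=NULL, no match -> dropped
  - product 2 (Tablet): category_id=3 -> matches Kitchen
  - product 3 (Router): category_id=2 -> matches Supplies
  - product 4 (Headphones): category_id=2 -> matches Supplies
So 1 of 4 rows is dropped.

SQL:
SELECT a.name, b.name AS category
FROM products a
INNER JOIN categories b ON a.category_id = b.id

Result:
name       | category
-----------+---------
Tablet     | Kitchen 
Router     | Supplies
Headphones | Supplies


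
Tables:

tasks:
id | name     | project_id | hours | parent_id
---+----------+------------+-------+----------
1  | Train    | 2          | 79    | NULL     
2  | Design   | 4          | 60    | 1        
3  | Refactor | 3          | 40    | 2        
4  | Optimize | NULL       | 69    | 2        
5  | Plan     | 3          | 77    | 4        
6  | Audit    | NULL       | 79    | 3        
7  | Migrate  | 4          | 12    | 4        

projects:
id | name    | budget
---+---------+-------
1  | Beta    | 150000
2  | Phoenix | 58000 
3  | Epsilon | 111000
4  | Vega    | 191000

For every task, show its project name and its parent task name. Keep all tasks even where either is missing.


Two LEFT JOINs from the same base table tasks: one to projects via project_id, one to tasks itself via parent_id. Both are LEFT so every task is preserved.
Match against projects:
  - task 1 (Train): project_id=2 -> matches Phoenix
  - task 2 (Design): project_id=4 -> matches Vega
  - task 3 (Refactor): project_id=3 -> matches Epsilon
  - task 4 (Optimize): project_id=NULL, no match -> kept with NULL
  - task 5 (Plan): project_id=3 -> matches Epsilon
  - task 6 (Audit): project_id=NULL, no match -> kept with NULL
  - task 7 (Migrate): project_id=4 -> matches Vega
Match against tasks (self):
  - task 1 (Train): parent_id=NULL -> NULL
  - task 2 (Design): parent_id=1 -> Train
  - task 3 (Refactor): parent_id=2 -> Design
  - task 4 (Optimize): parent_id=2 -> Design
  - task 5 (Plan): parent_id=4 -> Optimize
  - task 6 (Audit): parent_id=3 -> Refactor
  - task 7 (Migrate): parent_id=4 -> Optimize

SQL:
SELECT a.name, b.name AS project, c.name AS parent
FROM tasks a
LEFT JOIN projects b ON a.project_id = b.id
LEFT JOIN tasks c ON a.parent_id = c.id

Result:
name     | project | parent  
---------+---------+---------
Train    | Phoenix | NULL    
Design   | Vega    | Train   
Refactor | Epsilon | Design  
Optimize | NULL    | Design  
Plan     | Epsilon | Optimize
Audit    | NULL    | Refactor
Migrate  | Vega    | Optimize


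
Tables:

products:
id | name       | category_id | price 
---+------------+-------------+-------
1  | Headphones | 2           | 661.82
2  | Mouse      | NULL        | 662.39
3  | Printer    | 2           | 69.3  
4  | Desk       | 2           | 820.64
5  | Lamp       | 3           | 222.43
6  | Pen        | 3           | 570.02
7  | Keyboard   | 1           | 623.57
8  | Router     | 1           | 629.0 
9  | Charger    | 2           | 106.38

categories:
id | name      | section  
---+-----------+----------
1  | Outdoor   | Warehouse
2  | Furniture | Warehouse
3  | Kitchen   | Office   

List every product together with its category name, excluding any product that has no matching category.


INNER JOIN keeps only products rows whose category_id matches an id in categories. Walk through each product:
  - product 1 (Headphones): category_id=2 -> matches Furniture
  - product 2 (Mouse): category_id=NULL, no match -> dropped
  - product 3 (Printer): category_id=2 -> matches Furniture
  - product 4 (Desk): category_id=2 -> matches Furniture
  - product 5 (Lamp): category_id=3 -> matches Kitchen
  - product 6 (Pen): category_id=3 -> matches Kitchen
  - product 7 (Keyboard): category_id=1 -> matches Outdoor
  - product 8 (Router): category_id=1 -> matches Outdoor
  - product 9 (Charger): category_id=2 -> matches Furniture
So 1 of 9 rows is dropped.

SQL:
SELECT a.name, b.name AS category
FROM products a
INNER JOIN categories b ON a.category_id = b.id

Result:
name       | category 
-----------+----------
Headphones | Furniture
Printer    | Furniture
Desk       | Furniture
Lamp       | Kitchen  
Pen        | Kitchen  
Keyboard   | Outdoor  
Router     | Outdoor  
Charger    | Furniture


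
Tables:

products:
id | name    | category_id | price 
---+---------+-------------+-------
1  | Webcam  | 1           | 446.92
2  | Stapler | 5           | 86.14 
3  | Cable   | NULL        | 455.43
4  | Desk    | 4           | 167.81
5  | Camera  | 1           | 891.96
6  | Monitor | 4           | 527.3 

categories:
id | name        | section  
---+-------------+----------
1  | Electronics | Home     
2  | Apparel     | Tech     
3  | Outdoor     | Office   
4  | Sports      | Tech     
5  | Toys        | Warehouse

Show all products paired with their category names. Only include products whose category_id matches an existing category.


INNER JOIN keeps only products rows whose category_id matches an id in categories. Walk through each product:
  - product 1 (Webcam): category_id=1 -> matches Electronics
  - product 2 (Stapler): category_id=5 -> matches Toys
  - product 3 (Cable): category_id=NULL, no match -> dropped
  - product 4 (Desk): category_id=4 -> matches Sports
  - product 5 (Camera): category_id=1 -> matches Electronics
  - product 6 (Monitor): category_id=4 -> matches Sports
So 1 of 6 rows is dropped.

SQL:
SELECT a.name, b.name AS category
FROM products a
INNER JOIN categories b ON a.category_id = b.id

Result:
name    | category   
--------+------------
Webcam  | Electronics
Stapler | Toys       
Desk    | Sports     
Camera  | Electronics
Monitor | Sports     


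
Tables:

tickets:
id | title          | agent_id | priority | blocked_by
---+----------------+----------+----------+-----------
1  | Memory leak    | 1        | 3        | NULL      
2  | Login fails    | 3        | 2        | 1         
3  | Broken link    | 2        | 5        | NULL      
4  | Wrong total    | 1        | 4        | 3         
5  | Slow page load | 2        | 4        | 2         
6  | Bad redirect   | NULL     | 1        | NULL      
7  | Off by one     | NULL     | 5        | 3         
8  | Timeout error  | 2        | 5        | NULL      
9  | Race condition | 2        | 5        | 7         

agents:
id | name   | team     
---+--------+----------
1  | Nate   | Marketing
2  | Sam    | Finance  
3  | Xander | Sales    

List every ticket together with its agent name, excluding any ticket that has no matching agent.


INNER JOIN keeps only tickets rows whose agent_id matches an id in agents. Walk through each ticket:
  - ticket 1 (Memory leak): agent_id=1 -> matches Nate
  - ticket 2 (Login fails): agent_id=3 -> matches Xander
  - ticket 3 (Broken link): agent_id=2 -> matches Sam
  - ticket 4 (Wrong total): agent_id=1 -> matches Nate
  - ticket 5 (Slow page load): agent_id=2 -> matches Sam
  - ticket 6 (Bad redirect): agent_id=NULL, no match -> dropped
  - ticket 7 (Off by one): agent_id=NULL, no match -> dropped
  - ticket 8 (Timeout error): agent_id=2 -> matches Sam
  - ticket 9 (Race condition): agent_id=2 -> matches Sam
So 2 of 9 rows are dropped.

SQL:
SELECT a.title, b.name AS agent
FROM tickets a
INNER JOIN agents b ON a.agent_id = b.id

Result:
title          | agent 
---------------+-------
Memory leak    | Nate  
Login fails    | Xander
Broken link    | Sam   
Wrong total    | Nate  
Slow page load | Sam   
Timeout error  | Sam   
Race condition | Sam   


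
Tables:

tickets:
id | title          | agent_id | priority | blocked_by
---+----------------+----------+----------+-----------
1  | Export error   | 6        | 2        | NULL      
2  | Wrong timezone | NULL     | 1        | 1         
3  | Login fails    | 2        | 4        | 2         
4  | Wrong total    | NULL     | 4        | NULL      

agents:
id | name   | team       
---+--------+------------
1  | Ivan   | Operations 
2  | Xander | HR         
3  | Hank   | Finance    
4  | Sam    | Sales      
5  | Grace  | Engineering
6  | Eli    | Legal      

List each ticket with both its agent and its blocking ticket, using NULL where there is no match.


Two LEFT JOINs from the same base table tickets: one to agents via agent_id, one to tickets itself via blocked_by. Both are LEFT so every ticket is preserved.
Match against agents:
  - ticket 1 (Export error): agent_id=6 -> matches Eli
  - ticket 2 (Wrong timezone): agent_id=NULL, no match -> kept with NULL
  - ticket 3 (Login fails): agent_id=2 -> matches Xander
  - ticket 4 (Wrong total): agent_id=NULL, no match -> kept with NULL
Match against tickets (self):
  - ticket 1 (Export error): blocked_by=NULL -> NULL
  - ticket 2 (Wrong timezone): blocked_by=1 -> Export error
  - ticket 3 (Login fails): blocked_by=2 -> Wrong timezone
  - ticket 4 (Wrong total): blocked_by=NULL -> NULL

SQL:
SELECT a.title, b.name AS agent, c.title AS blocked_by
FROM tickets a
LEFT JOIN agents b ON a.agent_id = b.id
LEFT JOIN tickets c ON a.blocked_by = c.id

Result:
title          | agent  | blocked_by    
---------------+--------+---------------
Export error   | Eli    | NULL          
Wrong timezone | NULL   | Export error  
Login fails    | Xander | Wrong timezone
Wrong total    | NULL   | NULL          
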